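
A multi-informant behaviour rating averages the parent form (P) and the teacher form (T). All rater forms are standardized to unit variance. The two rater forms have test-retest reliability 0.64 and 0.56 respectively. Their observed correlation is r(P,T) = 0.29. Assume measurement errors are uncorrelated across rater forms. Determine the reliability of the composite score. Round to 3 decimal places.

Var(P+T) = 2 + 2·[0.29] = 2 + 0.58 = 2.58.
Because errors are independent across components, Cov(Tᵢ,Tⱼ) = Cov(Xᵢ,Xⱼ); the off-diagonal part of the true-score variance is the same as above.
True-score variance = [0.64 + 0.56] + 0.58 = 1.2 + 0.58 = 1.78.
Reliability = 1.78 / 2.58 = 0.690.

0.690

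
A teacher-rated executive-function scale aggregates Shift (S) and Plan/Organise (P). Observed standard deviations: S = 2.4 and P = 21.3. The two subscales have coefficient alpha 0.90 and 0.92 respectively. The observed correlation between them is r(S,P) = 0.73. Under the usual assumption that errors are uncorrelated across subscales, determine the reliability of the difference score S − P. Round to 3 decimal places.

0.904

Var(S−P) = 2.4² + 21.3² − 2·2.4·21.3·0.73 = 459.45 − 74.6352 = 384.815.
With uncorrelated errors the cross-covariances are all true-score covariance, so they carry over unchanged; only the diagonal terms shrink to ρᵢσᵢ².
True-score variance = [2.4²·0.90 + 21.3²·0.92] − 74.6352 = 422.579 − 74.6352 = 347.944.
Reliability = 347.944 / 384.815 = 0.904.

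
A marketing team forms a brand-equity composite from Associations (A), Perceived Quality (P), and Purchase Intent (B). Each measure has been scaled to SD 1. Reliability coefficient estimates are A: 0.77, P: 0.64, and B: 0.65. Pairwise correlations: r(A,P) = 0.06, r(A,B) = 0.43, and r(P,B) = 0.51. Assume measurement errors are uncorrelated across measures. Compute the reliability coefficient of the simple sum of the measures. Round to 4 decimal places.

0.8120

Var(A+P+B) = 3 + 2·[0.06 + 0.43 + 0.51] = 3 + 2 = 5.
With uncorrelated errors the cross-covariances are all true-score covariance, so they carry over unchanged; only the diagonal terms shrink to ρᵢσᵢ².
True-score variance = [0.77 + 0.64 + 0.65] + 2 = 2.06 + 2 = 4.06.
Reliability = 4.06 / 5 = 0.8120.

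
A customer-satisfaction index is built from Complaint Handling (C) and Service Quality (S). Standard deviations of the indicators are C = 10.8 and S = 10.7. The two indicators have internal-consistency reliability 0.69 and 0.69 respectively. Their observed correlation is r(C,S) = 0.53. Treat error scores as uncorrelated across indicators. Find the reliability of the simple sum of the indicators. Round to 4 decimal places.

Var(C+S) = 10.8² + 10.7² + 2·[10.8·10.7·0.53] = 231.13 + 122.494 = 353.624.
With uncorrelated errors the cross-covariances are all true-score covariance, so they carry over unchanged; only the diagonal terms shrink to ρᵢσᵢ².
True-score variance = [10.8²·0.69 + 10.7²·0.69] + 122.494 = 159.48 + 122.494 = 281.973.
Reliability = 281.973 / 353.624 = 0.7974.

0.7974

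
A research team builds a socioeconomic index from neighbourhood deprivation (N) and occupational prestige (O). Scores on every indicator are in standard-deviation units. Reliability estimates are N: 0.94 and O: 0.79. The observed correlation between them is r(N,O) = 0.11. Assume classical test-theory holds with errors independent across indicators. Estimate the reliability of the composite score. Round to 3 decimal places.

0.878

Var(N+O) = 2 + 2·[0.11] = 2 + 0.22 = 2.22.
Under uncorrelated errors the observed covariances equal the true-score covariances, so only the own-variance terms attenuate.
True-score variance = [0.94 + 0.79] + 0.22 = 1.73 + 0.22 = 1.95.
Reliability = 1.95 / 2.22 = 0.878.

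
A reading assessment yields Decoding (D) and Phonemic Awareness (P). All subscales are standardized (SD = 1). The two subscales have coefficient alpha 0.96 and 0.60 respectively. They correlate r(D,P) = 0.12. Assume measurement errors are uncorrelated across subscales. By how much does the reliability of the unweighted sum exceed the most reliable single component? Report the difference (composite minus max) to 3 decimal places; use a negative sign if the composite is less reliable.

Var(sum) = 2 + 0.24 = 2.24; true-score variance = 1.56 + 0.24 = 1.8; composite reliability = 0.8036.
Max component reliability = 0.9600.
Difference = 0.8036 − 0.9600 = -0.156.

-0.156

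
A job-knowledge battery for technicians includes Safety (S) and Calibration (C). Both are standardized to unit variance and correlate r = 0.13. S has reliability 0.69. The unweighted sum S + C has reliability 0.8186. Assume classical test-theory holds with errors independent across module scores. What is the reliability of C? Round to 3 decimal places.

Var(S+C) = 2 + 2·0.13 = 2.260.
True-score variance = ρ_S + ρ_C + 2·0.13, so 0.8186 = (0.69 + ρ_C + 0.26) / 2.260.
ρ_C = 0.8186·2.260 − 0.69 − 0.26 = 0.900.

0.900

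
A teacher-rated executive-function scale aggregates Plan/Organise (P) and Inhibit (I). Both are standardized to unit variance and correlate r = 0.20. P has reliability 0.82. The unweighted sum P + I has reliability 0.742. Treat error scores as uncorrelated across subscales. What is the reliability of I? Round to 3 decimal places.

0.561

Var(P+I) = 2 + 2·0.20 = 2.400.
True-score variance = ρ_P + ρ_I + 2·0.20, so 0.742 = (0.82 + ρ_I + 0.40) / 2.400.
ρ_I = 0.742·2.400 − 0.82 − 0.40 = 0.561.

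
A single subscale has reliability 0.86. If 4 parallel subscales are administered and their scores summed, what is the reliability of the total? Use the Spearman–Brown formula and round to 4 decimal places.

ρ_k = kρ / (1 + (k−1)ρ) = 4·0.86 / (1 + 3·0.86) = 3.440 / 3.580 = 0.9609.

0.9609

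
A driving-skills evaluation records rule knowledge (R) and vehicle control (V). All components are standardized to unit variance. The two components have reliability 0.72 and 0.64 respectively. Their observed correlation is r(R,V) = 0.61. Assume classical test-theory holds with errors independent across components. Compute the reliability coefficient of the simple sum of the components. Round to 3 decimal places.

Var(R+V) = 2 + 2·[0.61] = 2 + 1.22 = 3.22.
Because errors are independent across components, Cov(Tᵢ,Tⱼ) = Cov(Xᵢ,Xⱼ); the off-diagonal part of the true-score variance is the same as above.
True-score variance = [0.72 + 0.64] + 1.22 = 1.36 + 1.22 = 2.58.
Reliability = 2.58 / 3.22 = 0.801.

0.801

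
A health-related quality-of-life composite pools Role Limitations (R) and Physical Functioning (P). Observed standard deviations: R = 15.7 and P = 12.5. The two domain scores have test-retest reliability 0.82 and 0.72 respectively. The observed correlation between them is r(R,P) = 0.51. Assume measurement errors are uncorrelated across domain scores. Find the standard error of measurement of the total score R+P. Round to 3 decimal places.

9.387

Var(total) = 402.74 + 200.175 = 602.915.
True-score variance = 314.622 + 200.175 = 514.797, so reliability = 0.8538.
Error variance = 602.915 − 514.797 = 88.1182; SEM = √88.1182 = 9.387.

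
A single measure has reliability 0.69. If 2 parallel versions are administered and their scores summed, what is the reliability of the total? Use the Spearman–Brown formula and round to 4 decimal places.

0.8166

ρ_k = kρ / (1 + (k−1)ρ) = 2·0.69 / (1 + 1·0.69) = 1.380 / 1.690 = 0.8166.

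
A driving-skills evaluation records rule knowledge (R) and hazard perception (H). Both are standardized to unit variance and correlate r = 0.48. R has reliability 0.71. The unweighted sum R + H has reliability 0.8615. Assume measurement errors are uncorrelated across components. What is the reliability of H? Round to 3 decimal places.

Var(R+H) = 2 + 2·0.48 = 2.960.
True-score variance = ρ_R + ρ_H + 2·0.48, so 0.8615 = (0.71 + ρ_H + 0.96) / 2.960.
ρ_H = 0.8615·2.960 − 0.71 − 0.96 = 0.880.

0.880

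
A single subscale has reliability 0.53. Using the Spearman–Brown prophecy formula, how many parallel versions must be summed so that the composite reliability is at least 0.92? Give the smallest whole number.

11

k ≥ ρ*(1−ρ₁)/(ρ₁(1−ρ*)) = 0.92·0.47 / (0.53·0.08) = 10.198.
Smallest integer k = 11.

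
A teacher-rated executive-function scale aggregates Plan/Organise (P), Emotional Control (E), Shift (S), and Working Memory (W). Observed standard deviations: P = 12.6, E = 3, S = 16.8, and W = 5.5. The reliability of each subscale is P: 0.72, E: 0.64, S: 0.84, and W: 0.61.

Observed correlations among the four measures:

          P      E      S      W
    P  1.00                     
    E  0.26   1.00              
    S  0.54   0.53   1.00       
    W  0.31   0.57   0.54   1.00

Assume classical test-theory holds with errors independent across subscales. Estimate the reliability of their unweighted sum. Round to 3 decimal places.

0.889

Var(P+E+S+W) = 12.6² + 3² + 16.8² + 5.5² + 2·[12.6·3·0.26 + 12.6·16.8·0.54 + 12.6·5.5·0.31 + 3·16.8·0.53 + 3·5.5·0.57 + 16.8·5.5·0.54] = 480.25 + 463.262 = 943.512.
Under uncorrelated errors the observed covariances equal the true-score covariances, so only the own-variance terms attenuate.
True-score variance = [12.6²·0.72 + 3²·0.64 + 16.8²·0.84 + 5.5²·0.61] + 463.262 = 375.601 + 463.262 = 838.864.
Reliability = 838.864 / 943.512 = 0.889.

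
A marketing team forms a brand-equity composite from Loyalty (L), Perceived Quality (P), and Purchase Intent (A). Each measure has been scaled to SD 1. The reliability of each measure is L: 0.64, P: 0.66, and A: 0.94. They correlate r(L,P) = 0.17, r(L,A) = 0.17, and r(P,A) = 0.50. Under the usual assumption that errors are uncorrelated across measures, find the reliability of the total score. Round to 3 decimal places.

Var(L+P+A) = 3 + 2·[0.17 + 0.17 + 0.50] = 3 + 1.68 = 4.68.
Because errors are independent across components, Cov(Tᵢ,Tⱼ) = Cov(Xᵢ,Xⱼ); the off-diagonal part of the true-score variance is the same as above.
True-score variance = [0.64 + 0.66 + 0.94] + 1.68 = 2.24 + 1.68 = 3.92.
Reliability = 3.92 / 4.68 = 0.838.

0.838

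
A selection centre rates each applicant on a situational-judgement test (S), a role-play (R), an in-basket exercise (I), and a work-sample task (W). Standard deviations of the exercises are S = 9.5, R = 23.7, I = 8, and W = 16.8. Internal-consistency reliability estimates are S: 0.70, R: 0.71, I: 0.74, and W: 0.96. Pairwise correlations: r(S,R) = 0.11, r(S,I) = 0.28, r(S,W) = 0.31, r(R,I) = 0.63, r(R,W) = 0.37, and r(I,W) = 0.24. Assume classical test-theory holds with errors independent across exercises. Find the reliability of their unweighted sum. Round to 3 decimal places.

Var(S+R+I+W) = 9.5² + 23.7² + 8² + 16.8² + 2·[9.5·23.7·0.11 + 9.5·8·0.28 + 9.5·16.8·0.31 + 23.7·8·0.63 + 23.7·16.8·0.37 + 8·16.8·0.24] = 998.18 + 789.091 = 1787.27.
Because errors are independent across components, Cov(Tᵢ,Tⱼ) = Cov(Xᵢ,Xⱼ); the off-diagonal part of the true-score variance is the same as above.
True-score variance = [9.5²·0.70 + 23.7²·0.71 + 8²·0.74 + 16.8²·0.96] + 789.091 = 780.285 + 789.091 = 1569.38.
Reliability = 1569.38 / 1787.27 = 0.878.

0.878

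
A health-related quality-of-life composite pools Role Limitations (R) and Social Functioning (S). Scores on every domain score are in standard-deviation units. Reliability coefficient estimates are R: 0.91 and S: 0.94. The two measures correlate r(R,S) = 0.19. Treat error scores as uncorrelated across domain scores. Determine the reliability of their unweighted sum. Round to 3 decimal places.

Var(R+S) = 2 + 2·[0.19] = 2 + 0.38 = 2.38.
With uncorrelated errors the cross-covariances are all true-score covariance, so they carry over unchanged; only the diagonal terms shrink to ρᵢσᵢ².
True-score variance = [0.91 + 0.94] + 0.38 = 1.85 + 0.38 = 2.23.
Reliability = 2.23 / 2.38 = 0.937.

0.937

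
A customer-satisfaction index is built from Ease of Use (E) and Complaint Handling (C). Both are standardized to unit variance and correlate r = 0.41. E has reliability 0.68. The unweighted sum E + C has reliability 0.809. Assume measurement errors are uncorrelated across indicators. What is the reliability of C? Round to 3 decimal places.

0.781

Var(E+C) = 2 + 2·0.41 = 2.820.
True-score variance = ρ_E + ρ_C + 2·0.41, so 0.809 = (0.68 + ρ_C + 0.82) / 2.820.
ρ_C = 0.809·2.820 − 0.68 − 0.82 = 0.781.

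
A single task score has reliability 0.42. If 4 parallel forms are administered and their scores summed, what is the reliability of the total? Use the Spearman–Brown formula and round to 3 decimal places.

ρ_k = kρ / (1 + (k−1)ρ) = 4·0.42 / (1 + 3·0.42) = 1.680 / 2.260 = 0.743.

0.743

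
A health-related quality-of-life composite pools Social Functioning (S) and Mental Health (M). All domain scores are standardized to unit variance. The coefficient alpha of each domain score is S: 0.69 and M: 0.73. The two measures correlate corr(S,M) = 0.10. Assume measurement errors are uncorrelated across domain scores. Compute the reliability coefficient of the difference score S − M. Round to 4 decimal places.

Var(S−M) = 1 + 1 − 2·0.10 = 2 − 0.2 = 1.8.
Under uncorrelated errors the observed covariances equal the true-score covariances, so only the own-variance terms attenuate.
True-score variance = [0.69 + 0.73] − 0.2 = 1.42 − 0.2 = 1.22.
Reliability = 1.22 / 1.8 = 0.6778.

0.6778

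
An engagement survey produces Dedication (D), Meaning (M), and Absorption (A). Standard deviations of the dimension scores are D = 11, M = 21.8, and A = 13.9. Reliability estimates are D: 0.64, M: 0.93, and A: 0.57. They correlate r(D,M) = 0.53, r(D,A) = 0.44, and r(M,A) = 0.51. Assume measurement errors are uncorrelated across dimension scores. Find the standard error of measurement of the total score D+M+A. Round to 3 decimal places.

Var(total) = 789.45 + 697.82 = 1487.27.
True-score variance = 629.543 + 697.82 = 1327.36, so reliability = 0.8925.
Error variance = 1487.27 − 1327.36 = 159.907; SEM = √159.907 = 12.645.

12.645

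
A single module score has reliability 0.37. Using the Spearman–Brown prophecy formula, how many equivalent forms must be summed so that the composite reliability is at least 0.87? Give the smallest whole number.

k ≥ ρ*(1−ρ₁)/(ρ₁(1−ρ*)) = 0.87·0.63 / (0.37·0.13) = 11.395.
Smallest integer k = 12.

12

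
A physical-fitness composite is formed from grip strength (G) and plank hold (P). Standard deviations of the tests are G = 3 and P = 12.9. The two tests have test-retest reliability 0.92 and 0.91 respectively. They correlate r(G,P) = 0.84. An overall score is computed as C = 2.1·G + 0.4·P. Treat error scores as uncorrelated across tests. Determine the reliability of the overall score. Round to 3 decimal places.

Var(C) = 2.1²·3² + 0.4²·12.9² + 2·[0.84·3·12.9·0.84] = 66.3156 + 54.6134 = 120.929.
With uncorrelated errors the cross-covariances are all true-score covariance, so they carry over unchanged; only the diagonal terms shrink to ρᵢσᵢ².
True-score variance = [2.1²·3²·0.92 + 0.4²·12.9²·0.91] + 54.6134 = 60.7441 + 54.6134 = 115.358.
Reliability = 115.358 / 120.929 = 0.954.

0.954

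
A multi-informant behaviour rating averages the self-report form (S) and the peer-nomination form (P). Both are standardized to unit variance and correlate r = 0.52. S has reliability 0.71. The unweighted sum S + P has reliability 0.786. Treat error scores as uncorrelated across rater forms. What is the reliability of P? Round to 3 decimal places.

0.639

Var(S+P) = 2 + 2·0.52 = 3.040.
True-score variance = ρ_S + ρ_P + 2·0.52, so 0.786 = (0.71 + ρ_P + 1.04) / 3.040.
ρ_P = 0.786·3.040 − 0.71 − 1.04 = 0.639.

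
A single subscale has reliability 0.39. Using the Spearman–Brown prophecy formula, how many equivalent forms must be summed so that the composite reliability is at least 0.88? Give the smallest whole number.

k ≥ ρ*(1−ρ₁)/(ρ₁(1−ρ*)) = 0.88·0.61 / (0.39·0.12) = 11.470.
Smallest integer k = 12.

12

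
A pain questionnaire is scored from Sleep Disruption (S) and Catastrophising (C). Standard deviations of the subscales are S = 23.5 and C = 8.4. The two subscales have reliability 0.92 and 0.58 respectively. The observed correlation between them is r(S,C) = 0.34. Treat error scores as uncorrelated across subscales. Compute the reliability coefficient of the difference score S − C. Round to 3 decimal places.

0.849

Var(S−C) = 23.5² + 8.4² − 2·23.5·8.4·0.34 = 622.81 − 134.232 = 488.578.
Under uncorrelated errors the observed covariances equal the true-score covariances, so only the own-variance terms attenuate.
True-score variance = [23.5²·0.92 + 8.4²·0.58] − 134.232 = 548.995 − 134.232 = 414.763.
Reliability = 414.763 / 488.578 = 0.849.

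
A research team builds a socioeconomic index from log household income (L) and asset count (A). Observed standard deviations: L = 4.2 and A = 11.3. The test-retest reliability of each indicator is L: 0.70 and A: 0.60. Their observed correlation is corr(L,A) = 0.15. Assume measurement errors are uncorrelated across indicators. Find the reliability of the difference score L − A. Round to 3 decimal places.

Var(L−A) = 4.2² + 11.3² − 2·4.2·11.3·0.15 = 145.33 − 14.238 = 131.092.
Because errors are independent across components, Cov(Tᵢ,Tⱼ) = Cov(Xᵢ,Xⱼ); the off-diagonal part of the true-score variance is the same as above.
True-score variance = [4.2²·0.70 + 11.3²·0.60] − 14.238 = 88.962 − 14.238 = 74.724.
Reliability = 74.724 / 131.092 = 0.570.

0.570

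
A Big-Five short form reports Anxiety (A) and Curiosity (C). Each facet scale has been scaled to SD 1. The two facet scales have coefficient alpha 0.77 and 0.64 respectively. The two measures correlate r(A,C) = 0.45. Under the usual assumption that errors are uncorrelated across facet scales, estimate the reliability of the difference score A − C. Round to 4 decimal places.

0.4636

Var(A−C) = 1 + 1 − 2·0.45 = 2 − 0.9 = 1.1.
Under uncorrelated errors the observed covariances equal the true-score covariances, so only the own-variance terms attenuate.
True-score variance = [0.77 + 0.64] − 0.9 = 1.41 − 0.9 = 0.51.
Reliability = 0.51 / 1.1 = 0.4636.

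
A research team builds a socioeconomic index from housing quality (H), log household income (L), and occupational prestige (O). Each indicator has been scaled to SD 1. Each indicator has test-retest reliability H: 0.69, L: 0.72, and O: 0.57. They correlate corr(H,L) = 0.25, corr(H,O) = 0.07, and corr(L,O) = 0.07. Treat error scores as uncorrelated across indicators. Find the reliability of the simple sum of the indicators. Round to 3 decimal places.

0.730

Var(H+L+O) = 3 + 2·[0.25 + 0.07 + 0.07] = 3 + 0.78 = 3.78.
Under uncorrelated errors the observed covariances equal the true-score covariances, so only the own-variance terms attenuate.
True-score variance = [0.69 + 0.72 + 0.57] + 0.78 = 1.98 + 0.78 = 2.76.
Reliability = 2.76 / 3.78 = 0.730.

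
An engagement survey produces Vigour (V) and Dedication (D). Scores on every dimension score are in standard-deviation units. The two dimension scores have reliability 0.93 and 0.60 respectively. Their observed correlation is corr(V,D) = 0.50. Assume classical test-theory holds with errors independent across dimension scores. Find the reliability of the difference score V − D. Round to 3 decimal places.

Var(V−D) = 1 + 1 − 2·0.50 = 2 − 1 = 1.
Because errors are independent across components, Cov(Tᵢ,Tⱼ) = Cov(Xᵢ,Xⱼ); the off-diagonal part of the true-score variance is the same as above.
True-score variance = [0.93 + 0.60] − 1 = 1.53 − 1 = 0.53.
Reliability = 0.53 / 1 = 0.530.

0.530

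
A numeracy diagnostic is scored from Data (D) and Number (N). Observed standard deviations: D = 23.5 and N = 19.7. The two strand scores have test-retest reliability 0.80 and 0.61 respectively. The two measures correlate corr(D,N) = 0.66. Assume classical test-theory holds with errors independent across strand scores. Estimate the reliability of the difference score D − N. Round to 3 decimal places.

Var(D−N) = 23.5² + 19.7² − 2·23.5·19.7·0.66 = 940.34 − 611.094 = 329.246.
With uncorrelated errors the cross-covariances are all true-score covariance, so they carry over unchanged; only the diagonal terms shrink to ρᵢσᵢ².
True-score variance = [23.5²·0.80 + 19.7²·0.61] − 611.094 = 678.535 − 611.094 = 67.4409.
Reliability = 67.4409 / 329.246 = 0.205.

0.205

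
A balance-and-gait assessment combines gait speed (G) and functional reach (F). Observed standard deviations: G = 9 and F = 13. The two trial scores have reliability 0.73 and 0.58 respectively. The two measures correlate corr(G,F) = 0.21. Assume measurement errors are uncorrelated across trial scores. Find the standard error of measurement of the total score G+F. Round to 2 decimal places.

Var(total) = 250 + 49.14 = 299.14.
True-score variance = 157.15 + 49.14 = 206.29, so reliability = 0.6896.
Error variance = 299.14 − 206.29 = 92.85; SEM = √92.85 = 9.64.

9.64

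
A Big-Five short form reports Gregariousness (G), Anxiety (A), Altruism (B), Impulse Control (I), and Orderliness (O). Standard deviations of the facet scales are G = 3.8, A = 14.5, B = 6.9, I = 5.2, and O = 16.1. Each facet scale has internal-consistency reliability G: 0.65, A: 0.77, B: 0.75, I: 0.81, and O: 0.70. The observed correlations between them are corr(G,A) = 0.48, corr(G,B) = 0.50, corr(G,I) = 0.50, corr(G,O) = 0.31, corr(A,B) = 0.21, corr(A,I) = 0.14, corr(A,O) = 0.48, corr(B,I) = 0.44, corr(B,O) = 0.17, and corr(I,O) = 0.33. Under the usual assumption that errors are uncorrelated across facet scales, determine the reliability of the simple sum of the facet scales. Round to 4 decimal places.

Var(G+A+B+I+O) = 3.8² + 14.5² + 6.9² + 5.2² + 16.1² + 2·[3.8·14.5·0.48 + 3.8·6.9·0.50 + 3.8·5.2·0.50 + 3.8·16.1·0.31 + 14.5·6.9·0.21 + 14.5·5.2·0.14 + 14.5·16.1·0.48 + 6.9·5.2·0.44 + 6.9·16.1·0.17 + 5.2·16.1·0.33] = 558.55 + 548.653 = 1107.2.
With uncorrelated errors the cross-covariances are all true-score covariance, so they carry over unchanged; only the diagonal terms shrink to ρᵢσᵢ².
True-score variance = [3.8²·0.65 + 14.5²·0.77 + 6.9²·0.75 + 5.2²·0.81 + 16.1²·0.70] + 548.653 = 410.335 + 548.653 = 958.988.
Reliability = 958.988 / 1107.2 = 0.8661.

0.8661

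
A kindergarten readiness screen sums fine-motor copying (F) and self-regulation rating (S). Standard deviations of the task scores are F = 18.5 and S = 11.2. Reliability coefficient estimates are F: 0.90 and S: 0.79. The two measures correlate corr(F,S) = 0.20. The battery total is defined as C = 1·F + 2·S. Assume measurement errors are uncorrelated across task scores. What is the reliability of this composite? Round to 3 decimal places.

0.862

Var(C) = 18.5² + 2²·11.2² + 2·[2·18.5·11.2·0.20] = 844.01 + 165.76 = 1009.77.
Under uncorrelated errors the observed covariances equal the true-score covariances, so only the own-variance terms attenuate.
True-score variance = [18.5²·0.90 + 2²·11.2²·0.79] + 165.76 = 704.415 + 165.76 = 870.175.
Reliability = 870.175 / 1009.77 = 0.862.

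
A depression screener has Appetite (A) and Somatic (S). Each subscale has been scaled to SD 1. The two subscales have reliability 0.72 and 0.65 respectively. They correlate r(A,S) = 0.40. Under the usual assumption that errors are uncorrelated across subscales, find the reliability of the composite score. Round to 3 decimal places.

0.775

Var(A+S) = 2 + 2·[0.40] = 2 + 0.8 = 2.8.
With uncorrelated errors the cross-covariances are all true-score covariance, so they carry over unchanged; only the diagonal terms shrink to ρᵢσᵢ².
True-score variance = [0.72 + 0.65] + 0.8 = 1.37 + 0.8 = 2.17.
Reliability = 2.17 / 2.8 = 0.775.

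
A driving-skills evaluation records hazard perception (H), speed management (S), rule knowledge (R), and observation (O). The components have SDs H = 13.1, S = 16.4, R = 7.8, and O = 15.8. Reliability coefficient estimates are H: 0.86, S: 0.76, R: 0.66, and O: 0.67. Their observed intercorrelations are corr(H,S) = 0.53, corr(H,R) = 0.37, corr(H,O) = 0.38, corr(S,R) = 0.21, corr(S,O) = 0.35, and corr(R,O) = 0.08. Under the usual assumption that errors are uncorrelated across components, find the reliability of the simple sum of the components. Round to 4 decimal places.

Var(H+S+R+O) = 13.1² + 16.4² + 7.8² + 15.8² + 2·[13.1·16.4·0.53 + 13.1·7.8·0.37 + 13.1·15.8·0.38 + 16.4·7.8·0.21 + 16.4·15.8·0.35 + 7.8·15.8·0.08] = 751.05 + 715.477 = 1466.53.
Because errors are independent across components, Cov(Tᵢ,Tⱼ) = Cov(Xᵢ,Xⱼ); the off-diagonal part of the true-score variance is the same as above.
True-score variance = [13.1²·0.86 + 16.4²·0.76 + 7.8²·0.66 + 15.8²·0.67] + 715.477 = 559.407 + 715.477 = 1274.88.
Reliability = 1274.88 / 1466.53 = 0.8693.

0.8693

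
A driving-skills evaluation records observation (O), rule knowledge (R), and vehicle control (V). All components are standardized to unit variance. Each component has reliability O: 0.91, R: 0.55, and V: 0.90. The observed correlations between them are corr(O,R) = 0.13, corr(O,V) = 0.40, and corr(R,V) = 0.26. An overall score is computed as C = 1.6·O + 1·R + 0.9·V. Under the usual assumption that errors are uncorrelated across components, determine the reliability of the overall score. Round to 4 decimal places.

0.8811

Var(C) = 1.6² + 1 + 0.9² + 2·[1.6·0.13 + 1.44·0.40 + 0.9·0.26] = 4.37 + 2.036 = 6.406.
With uncorrelated errors the cross-covariances are all true-score covariance, so they carry over unchanged; only the diagonal terms shrink to ρᵢσᵢ².
True-score variance = [1.6²·0.91 + 0.55 + 0.9²·0.90] + 2.036 = 3.6086 + 2.036 = 5.6446.
Reliability = 5.6446 / 6.406 = 0.8811.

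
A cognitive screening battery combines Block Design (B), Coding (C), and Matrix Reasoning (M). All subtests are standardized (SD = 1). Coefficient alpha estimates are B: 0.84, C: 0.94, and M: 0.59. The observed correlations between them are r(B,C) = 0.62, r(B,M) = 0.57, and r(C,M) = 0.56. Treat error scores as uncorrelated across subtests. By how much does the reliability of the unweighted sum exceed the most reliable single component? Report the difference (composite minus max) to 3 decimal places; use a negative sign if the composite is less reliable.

-0.037

Var(sum) = 3 + 3.5 = 6.5; true-score variance = 2.37 + 3.5 = 5.87; composite reliability = 0.9031.
Max component reliability = 0.9400.
Difference = 0.9031 − 0.9400 = -0.037.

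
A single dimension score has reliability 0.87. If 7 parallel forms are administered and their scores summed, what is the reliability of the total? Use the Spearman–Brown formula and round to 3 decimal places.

ρ_k = kρ / (1 + (k−1)ρ) = 7·0.87 / (1 + 6·0.87) = 6.090 / 6.220 = 0.979.

0.979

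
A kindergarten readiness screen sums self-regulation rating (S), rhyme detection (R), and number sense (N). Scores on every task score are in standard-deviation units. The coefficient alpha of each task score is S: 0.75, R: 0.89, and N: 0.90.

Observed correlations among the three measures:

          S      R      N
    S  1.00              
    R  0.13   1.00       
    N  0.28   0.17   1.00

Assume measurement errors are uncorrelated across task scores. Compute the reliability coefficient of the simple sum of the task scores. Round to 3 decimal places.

Var(S+R+N) = 3 + 2·[0.13 + 0.28 + 0.17] = 3 + 1.16 = 4.16.
With uncorrelated errors the cross-covariances are all true-score covariance, so they carry over unchanged; only the diagonal terms shrink to ρᵢσᵢ².
True-score variance = [0.75 + 0.89 + 0.90] + 1.16 = 2.54 + 1.16 = 3.7.
Reliability = 3.7 / 4.16 = 0.889.

0.889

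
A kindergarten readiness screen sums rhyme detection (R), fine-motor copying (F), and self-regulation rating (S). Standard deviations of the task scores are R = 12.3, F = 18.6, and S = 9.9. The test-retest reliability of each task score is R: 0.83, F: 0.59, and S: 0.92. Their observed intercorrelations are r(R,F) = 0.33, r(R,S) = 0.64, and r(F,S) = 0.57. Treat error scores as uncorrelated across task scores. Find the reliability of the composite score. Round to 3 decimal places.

Var(R+F+S) = 12.3² + 18.6² + 9.9² + 2·[12.3·18.6·0.33 + 12.3·9.9·0.64 + 18.6·9.9·0.57] = 595.26 + 516.78 = 1112.04.
Under uncorrelated errors the observed covariances equal the true-score covariances, so only the own-variance terms attenuate.
True-score variance = [12.3²·0.83 + 18.6²·0.59 + 9.9²·0.92] + 516.78 = 419.856 + 516.78 = 936.636.
Reliability = 936.636 / 1112.04 = 0.842.

0.842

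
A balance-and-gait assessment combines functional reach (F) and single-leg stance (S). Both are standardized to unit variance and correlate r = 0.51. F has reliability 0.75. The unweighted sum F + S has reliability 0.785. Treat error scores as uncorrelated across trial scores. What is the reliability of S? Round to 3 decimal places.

0.601

Var(F+S) = 2 + 2·0.51 = 3.020.
True-score variance = ρ_F + ρ_S + 2·0.51, so 0.785 = (0.75 + ρ_S + 1.02) / 3.020.
ρ_S = 0.785·3.020 − 0.75 − 1.02 = 0.601.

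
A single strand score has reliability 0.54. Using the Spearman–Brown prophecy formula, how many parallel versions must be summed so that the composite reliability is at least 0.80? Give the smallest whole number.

k ≥ ρ*(1−ρ₁)/(ρ₁(1−ρ*)) = 0.80·0.46 / (0.54·0.20) = 3.407.
Smallest integer k = 4.

4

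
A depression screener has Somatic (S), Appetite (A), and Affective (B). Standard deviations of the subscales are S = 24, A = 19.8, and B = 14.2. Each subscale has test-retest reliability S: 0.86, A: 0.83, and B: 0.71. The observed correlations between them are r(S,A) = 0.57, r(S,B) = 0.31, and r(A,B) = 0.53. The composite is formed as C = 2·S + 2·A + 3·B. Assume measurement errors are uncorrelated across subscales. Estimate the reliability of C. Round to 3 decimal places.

0.898

Var(C) = 2²·24² + 2²·19.8² + 3²·14.2² + 2·[4·24·19.8·0.57 + 6·24·14.2·0.31 + 6·19.8·14.2·0.53] = 5686.92 + 5222.87 = 10909.8.
With uncorrelated errors the cross-covariances are all true-score covariance, so they carry over unchanged; only the diagonal terms shrink to ρᵢσᵢ².
True-score variance = [2²·24²·0.86 + 2²·19.8²·0.83 + 3²·14.2²·0.71] + 5222.87 = 4571.49 + 5222.87 = 9794.36.
Reliability = 9794.36 / 10909.8 = 0.898.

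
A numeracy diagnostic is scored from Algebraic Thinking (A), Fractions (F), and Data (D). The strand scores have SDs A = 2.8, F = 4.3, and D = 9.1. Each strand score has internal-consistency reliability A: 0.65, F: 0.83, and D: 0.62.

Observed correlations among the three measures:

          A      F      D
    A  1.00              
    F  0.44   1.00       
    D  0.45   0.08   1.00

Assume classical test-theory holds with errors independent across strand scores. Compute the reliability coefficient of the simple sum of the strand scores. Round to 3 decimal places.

Var(A+F+D) = 2.8² + 4.3² + 9.1² + 2·[2.8·4.3·0.44 + 2.8·9.1·0.45 + 4.3·9.1·0.08] = 109.14 + 39.788 = 148.928.
Because errors are independent across components, Cov(Tᵢ,Tⱼ) = Cov(Xᵢ,Xⱼ); the off-diagonal part of the true-score variance is the same as above.
True-score variance = [2.8²·0.65 + 4.3²·0.83 + 9.1²·0.62] + 39.788 = 71.7849 + 39.788 = 111.573.
Reliability = 111.573 / 148.928 = 0.749.

0.749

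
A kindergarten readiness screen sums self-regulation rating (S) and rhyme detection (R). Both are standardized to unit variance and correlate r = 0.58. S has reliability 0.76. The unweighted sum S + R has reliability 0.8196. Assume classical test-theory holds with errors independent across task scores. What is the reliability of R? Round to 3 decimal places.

0.670

Var(S+R) = 2 + 2·0.58 = 3.160.
True-score variance = ρ_S + ρ_R + 2·0.58, so 0.8196 = (0.76 + ρ_R + 1.16) / 3.160.
ρ_R = 0.8196·3.160 − 0.76 − 1.16 = 0.670.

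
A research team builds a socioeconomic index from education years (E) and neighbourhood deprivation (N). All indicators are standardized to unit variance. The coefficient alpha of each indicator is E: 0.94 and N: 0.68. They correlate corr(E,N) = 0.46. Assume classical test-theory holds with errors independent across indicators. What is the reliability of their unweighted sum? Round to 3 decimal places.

Var(E+N) = 2 + 2·[0.46] = 2 + 0.92 = 2.92.
With uncorrelated errors the cross-covariances are all true-score covariance, so they carry over unchanged; only the diagonal terms shrink to ρᵢσᵢ².
True-score variance = [0.94 + 0.68] + 0.92 = 1.62 + 0.92 = 2.54.
Reliability = 2.54 / 2.92 = 0.870.

0.870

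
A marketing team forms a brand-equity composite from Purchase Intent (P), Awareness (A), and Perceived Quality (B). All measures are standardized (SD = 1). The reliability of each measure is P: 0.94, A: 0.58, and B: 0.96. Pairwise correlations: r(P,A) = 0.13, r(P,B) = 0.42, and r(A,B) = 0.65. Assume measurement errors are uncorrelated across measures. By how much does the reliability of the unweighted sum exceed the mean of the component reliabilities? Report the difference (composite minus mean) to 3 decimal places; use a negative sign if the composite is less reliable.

0.077

Var(sum) = 3 + 2.4 = 5.4; true-score variance = 2.48 + 2.4 = 4.88; composite reliability = 0.9037.
Mean component reliability = 0.8267.
Difference = 0.9037 − 0.8267 = 0.077.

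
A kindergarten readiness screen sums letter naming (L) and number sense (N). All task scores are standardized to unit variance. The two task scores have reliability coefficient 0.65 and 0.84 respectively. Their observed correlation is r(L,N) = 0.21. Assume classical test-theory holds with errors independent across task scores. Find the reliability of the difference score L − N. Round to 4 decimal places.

Var(L−N) = 1 + 1 − 2·0.21 = 2 − 0.42 = 1.58.
Under uncorrelated errors the observed covariances equal the true-score covariances, so only the own-variance terms attenuate.
True-score variance = [0.65 + 0.84] − 0.42 = 1.49 − 0.42 = 1.07.
Reliability = 1.07 / 1.58 = 0.6772.

0.6772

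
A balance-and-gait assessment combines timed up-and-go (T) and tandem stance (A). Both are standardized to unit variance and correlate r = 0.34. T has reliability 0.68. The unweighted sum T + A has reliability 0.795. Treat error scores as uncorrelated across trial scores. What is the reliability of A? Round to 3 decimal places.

Var(T+A) = 2 + 2·0.34 = 2.680.
True-score variance = ρ_T + ρ_A + 2·0.34, so 0.795 = (0.68 + ρ_A + 0.68) / 2.680.
ρ_A = 0.795·2.680 − 0.68 − 0.68 = 0.771.

0.771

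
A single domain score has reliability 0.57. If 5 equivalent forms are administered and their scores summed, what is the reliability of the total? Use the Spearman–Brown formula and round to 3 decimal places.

ρ_k = kρ / (1 + (k−1)ρ) = 5·0.57 / (1 + 4·0.57) = 2.850 / 3.280 = 0.869.

0.869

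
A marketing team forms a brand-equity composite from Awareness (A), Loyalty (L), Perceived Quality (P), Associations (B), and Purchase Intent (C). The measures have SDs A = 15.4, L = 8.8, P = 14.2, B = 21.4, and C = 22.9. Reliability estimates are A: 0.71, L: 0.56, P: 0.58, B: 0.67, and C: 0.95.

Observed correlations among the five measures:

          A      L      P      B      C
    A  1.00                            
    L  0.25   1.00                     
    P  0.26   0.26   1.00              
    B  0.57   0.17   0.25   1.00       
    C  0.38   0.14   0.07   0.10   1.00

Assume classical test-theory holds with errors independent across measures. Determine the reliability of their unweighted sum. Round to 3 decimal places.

0.870

Var(A+L+P+B+C) = 15.4² + 8.8² + 14.2² + 21.4² + 22.9² + 2·[15.4·8.8·0.25 + 15.4·14.2·0.26 + 15.4·21.4·0.57 + 15.4·22.9·0.38 + 8.8·14.2·0.26 + 8.8·21.4·0.17 + 8.8·22.9·0.14 + 14.2·21.4·0.25 + 14.2·22.9·0.07 + 21.4·22.9·0.10] = 1498.61 + 1306.1 = 2804.71.
Because errors are independent across components, Cov(Tᵢ,Tⱼ) = Cov(Xᵢ,Xⱼ); the off-diagonal part of the true-score variance is the same as above.
True-score variance = [15.4²·0.71 + 8.8²·0.56 + 14.2²·0.58 + 21.4²·0.67 + 22.9²·0.95] + 1306.1 = 1133.72 + 1306.1 = 2439.83.
Reliability = 2439.83 / 2804.71 = 0.870.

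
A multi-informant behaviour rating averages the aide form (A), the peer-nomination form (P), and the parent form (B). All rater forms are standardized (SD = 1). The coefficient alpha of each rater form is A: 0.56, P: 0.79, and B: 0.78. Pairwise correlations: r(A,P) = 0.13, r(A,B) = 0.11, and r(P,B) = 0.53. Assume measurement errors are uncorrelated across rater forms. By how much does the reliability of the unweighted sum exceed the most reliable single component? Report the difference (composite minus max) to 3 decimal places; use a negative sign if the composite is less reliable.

0.018

Var(sum) = 3 + 1.54 = 4.54; true-score variance = 2.13 + 1.54 = 3.67; composite reliability = 0.8084.
Max component reliability = 0.7900.
Difference = 0.8084 − 0.7900 = 0.018.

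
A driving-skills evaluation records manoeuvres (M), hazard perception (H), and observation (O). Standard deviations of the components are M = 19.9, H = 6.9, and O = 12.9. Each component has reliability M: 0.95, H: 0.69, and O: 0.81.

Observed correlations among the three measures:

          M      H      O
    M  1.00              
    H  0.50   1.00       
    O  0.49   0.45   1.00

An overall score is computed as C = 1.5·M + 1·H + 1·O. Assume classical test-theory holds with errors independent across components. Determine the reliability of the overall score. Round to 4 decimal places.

0.9486

Var(C) = 1.5²·19.9² + 6.9² + 12.9² + 2·[1.5·19.9·6.9·0.50 + 1.5·19.9·12.9·0.49 + 6.9·12.9·0.45] = 1105.04 + 663.438 = 1768.48.
Under uncorrelated errors the observed covariances equal the true-score covariances, so only the own-variance terms attenuate.
True-score variance = [1.5²·19.9²·0.95 + 6.9²·0.69 + 12.9²·0.81] + 663.438 = 1014.11 + 663.438 = 1677.55.
Reliability = 1677.55 / 1768.48 = 0.9486.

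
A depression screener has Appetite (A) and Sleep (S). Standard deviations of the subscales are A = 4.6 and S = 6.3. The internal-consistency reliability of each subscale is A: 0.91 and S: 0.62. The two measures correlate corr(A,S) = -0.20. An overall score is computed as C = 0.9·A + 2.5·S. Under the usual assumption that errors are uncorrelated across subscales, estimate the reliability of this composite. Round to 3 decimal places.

0.599

Var(C) = 0.9²·4.6² + 2.5²·6.3² + 2·[2.25·4.6·6.3·(-0.20)] = 265.202 − 26.082 = 239.12.
Because errors are independent across components, Cov(Tᵢ,Tⱼ) = Cov(Xᵢ,Xⱼ); the off-diagonal part of the true-score variance is the same as above.
True-score variance = [0.9²·4.6²·0.91 + 2.5²·6.3²·0.62] − 26.082 = 169.396 − 26.082 = 143.314.
Reliability = 143.314 / 239.12 = 0.599.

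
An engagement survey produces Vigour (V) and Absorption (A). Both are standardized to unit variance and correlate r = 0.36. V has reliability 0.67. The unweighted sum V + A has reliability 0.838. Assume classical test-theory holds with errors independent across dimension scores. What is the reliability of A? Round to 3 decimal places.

Var(V+A) = 2 + 2·0.36 = 2.720.
True-score variance = ρ_V + ρ_A + 2·0.36, so 0.838 = (0.67 + ρ_A + 0.72) / 2.720.
ρ_A = 0.838·2.720 − 0.67 − 0.72 = 0.889.

0.889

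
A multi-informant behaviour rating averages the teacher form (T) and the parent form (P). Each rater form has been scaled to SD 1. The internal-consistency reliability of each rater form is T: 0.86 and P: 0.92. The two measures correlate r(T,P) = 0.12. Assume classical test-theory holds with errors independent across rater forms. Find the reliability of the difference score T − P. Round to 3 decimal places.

0.875

Var(T−P) = 1 + 1 − 2·0.12 = 2 − 0.24 = 1.76.
Because errors are independent across components, Cov(Tᵢ,Tⱼ) = Cov(Xᵢ,Xⱼ); the off-diagonal part of the true-score variance is the same as above.
True-score variance = [0.86 + 0.92] − 0.24 = 1.78 − 0.24 = 1.54.
Reliability = 1.54 / 1.76 = 0.875.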